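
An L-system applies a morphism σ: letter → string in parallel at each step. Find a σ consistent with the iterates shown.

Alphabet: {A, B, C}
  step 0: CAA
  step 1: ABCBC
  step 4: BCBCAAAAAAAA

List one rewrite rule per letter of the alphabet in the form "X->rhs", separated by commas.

A->BC, B->A, C->A

  step 0 ⇒ step 1: CAA ⇒ A·BC·BC
    A ↦ BC
    C ↦ A
    B ↦ A  (constrained at step 1)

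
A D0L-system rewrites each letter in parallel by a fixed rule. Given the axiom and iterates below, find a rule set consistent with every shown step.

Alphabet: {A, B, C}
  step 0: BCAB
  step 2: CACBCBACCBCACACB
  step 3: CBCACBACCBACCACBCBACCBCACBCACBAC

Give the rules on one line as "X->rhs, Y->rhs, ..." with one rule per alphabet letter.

A->CA, B->AC, C->CB

  step 2 ⇒ step 3: CACBCBACCBCACACB ⇒ CB·CA·CB·AC·CB·AC·CA·CB·CB·AC·CB·CA·CB·CA·CB·AC
    A ↦ CA
    B ↦ AC
    C ↦ CB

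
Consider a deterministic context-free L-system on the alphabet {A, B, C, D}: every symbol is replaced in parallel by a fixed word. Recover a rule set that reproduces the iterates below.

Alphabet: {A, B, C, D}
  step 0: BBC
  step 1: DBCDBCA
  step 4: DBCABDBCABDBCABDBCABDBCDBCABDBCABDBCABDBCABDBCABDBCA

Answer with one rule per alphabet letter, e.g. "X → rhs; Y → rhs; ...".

  step 0 ⇒ step 1: BBC ⇒ DBC·DBC·A
    B ↦ DBC
    C ↦ A
    A ↦ B  (constrained at step 1)
    D ↦ AB  (constrained at step 1)

A->B, B->DBC, C->A, D->AB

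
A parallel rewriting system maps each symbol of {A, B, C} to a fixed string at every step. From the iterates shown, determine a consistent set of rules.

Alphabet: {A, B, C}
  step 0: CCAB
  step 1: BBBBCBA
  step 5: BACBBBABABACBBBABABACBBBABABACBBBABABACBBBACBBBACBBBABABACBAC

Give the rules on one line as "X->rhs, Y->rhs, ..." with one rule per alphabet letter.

A->C, B->BA, C->BB

  step 0 ⇒ step 1: CCAB ⇒ BB·BB·C·BA
    A ↦ C
    B ↦ BA
    C ↦ BB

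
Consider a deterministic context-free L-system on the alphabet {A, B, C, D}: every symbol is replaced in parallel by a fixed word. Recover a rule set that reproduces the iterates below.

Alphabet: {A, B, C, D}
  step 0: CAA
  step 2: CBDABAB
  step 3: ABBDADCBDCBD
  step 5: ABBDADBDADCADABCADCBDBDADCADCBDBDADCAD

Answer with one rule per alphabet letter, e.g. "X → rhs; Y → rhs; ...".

A->C, B->BD, C->AB, D->AD

  step 2 ⇒ step 3: CBDABAB ⇒ AB·BD·AD·C·BD·C·BD
    A ↦ C
    B ↦ BD
    C ↦ AB
    D ↦ AD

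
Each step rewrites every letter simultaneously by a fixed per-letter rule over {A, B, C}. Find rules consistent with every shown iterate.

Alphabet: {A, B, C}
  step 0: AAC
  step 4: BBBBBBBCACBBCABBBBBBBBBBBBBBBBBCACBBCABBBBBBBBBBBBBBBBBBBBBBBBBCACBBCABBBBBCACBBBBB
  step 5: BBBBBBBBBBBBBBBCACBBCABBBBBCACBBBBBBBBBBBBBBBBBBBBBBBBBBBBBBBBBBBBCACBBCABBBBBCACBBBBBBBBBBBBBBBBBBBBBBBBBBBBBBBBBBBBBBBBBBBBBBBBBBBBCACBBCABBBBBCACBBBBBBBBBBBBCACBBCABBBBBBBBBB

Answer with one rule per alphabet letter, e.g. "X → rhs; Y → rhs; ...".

A->CB, B->BB, C->BCA

  step 4 ⇒ step 5: BBBBBBBCACBBCABBBBBBBBBBBBBBBBBCACBBCABBBBBBBBBBBBBBBBBBBBBBBBBCACBBCABBBBBCACBBBBB ⇒ BB·BB·BB·BB·BB·BB·BB·BCA·CB·BCA·BB·BB·BCA·CB·BB·BB·BB·BB·BB·BB·BB·BB·BB·BB·BB·BB·BB·BB·BB·BB·BB·BCA·CB·BCA·BB·BB·BCA·CB·BB·BB·BB·BB·BB·BB·BB·BB·BB·BB·BB·BB·BB·BB·BB·BB·BB·BB·BB·BB·BB·BB·BB·BB·BB·BCA·CB·BCA·BB·BB·BCA·CB·BB·BB·BB·BB·BB·BCA·CB·BCA·BB·BB·BB·BB·BB
    A ↦ CB
    B ↦ BB
    C ↦ BCA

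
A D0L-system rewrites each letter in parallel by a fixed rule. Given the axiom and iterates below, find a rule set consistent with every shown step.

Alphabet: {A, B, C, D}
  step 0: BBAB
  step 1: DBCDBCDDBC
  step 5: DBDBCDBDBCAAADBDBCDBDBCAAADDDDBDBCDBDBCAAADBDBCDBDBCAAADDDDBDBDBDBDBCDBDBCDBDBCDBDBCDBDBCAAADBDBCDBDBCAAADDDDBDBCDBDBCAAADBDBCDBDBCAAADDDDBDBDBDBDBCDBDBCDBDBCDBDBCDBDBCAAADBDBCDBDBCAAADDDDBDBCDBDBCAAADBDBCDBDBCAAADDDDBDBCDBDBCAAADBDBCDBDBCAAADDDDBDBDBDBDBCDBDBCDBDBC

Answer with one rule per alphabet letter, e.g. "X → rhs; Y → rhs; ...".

A->D, B->DBC, C->AAA, D->DB

  step 0 ⇒ step 1: BBAB ⇒ DBC·DBC·D·DBC
    A ↦ D
    B ↦ DBC
    C ↦ AAA  (constrained at step 1)
    D ↦ DB  (constrained at step 1)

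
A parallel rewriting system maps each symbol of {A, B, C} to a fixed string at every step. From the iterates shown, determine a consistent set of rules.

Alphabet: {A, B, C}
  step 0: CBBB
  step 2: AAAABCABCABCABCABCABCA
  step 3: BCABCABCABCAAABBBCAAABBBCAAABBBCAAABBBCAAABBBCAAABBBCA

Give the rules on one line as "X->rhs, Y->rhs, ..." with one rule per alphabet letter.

A->BCA, B->AA, C->BB

  step 2 ⇒ step 3: AAAABCABCABCABCABCABCA ⇒ BCA·BCA·BCA·BCA·AA·BB·BCA·AA·BB·BCA·AA·BB·BCA·AA·BB·BCA·AA·BB·BCA·AA·BB·BCA
    A ↦ BCA
    B ↦ AA
    C ↦ BB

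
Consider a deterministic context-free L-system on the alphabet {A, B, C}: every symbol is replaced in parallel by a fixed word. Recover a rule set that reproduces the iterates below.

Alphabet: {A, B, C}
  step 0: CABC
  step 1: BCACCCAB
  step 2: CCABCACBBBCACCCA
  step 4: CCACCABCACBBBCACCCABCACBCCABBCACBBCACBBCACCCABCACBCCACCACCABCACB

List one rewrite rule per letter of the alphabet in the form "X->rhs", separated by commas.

  step 1 ⇒ step 2: BCACCCAB ⇒ CCA·B·CAC·B·B·B·CAC·CCA
    A ↦ CAC
    B ↦ CCA
    C ↦ B

A->CAC, B->CCA, C->B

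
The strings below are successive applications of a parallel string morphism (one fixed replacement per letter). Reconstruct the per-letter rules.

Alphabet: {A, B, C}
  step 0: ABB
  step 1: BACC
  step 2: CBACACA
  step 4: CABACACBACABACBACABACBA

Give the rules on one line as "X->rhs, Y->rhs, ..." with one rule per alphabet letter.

A->BA, B->C, C->CA

  step 1 ⇒ step 2: BACC ⇒ C·BA·CA·CA
    A ↦ BA
    B ↦ C
    C ↦ CA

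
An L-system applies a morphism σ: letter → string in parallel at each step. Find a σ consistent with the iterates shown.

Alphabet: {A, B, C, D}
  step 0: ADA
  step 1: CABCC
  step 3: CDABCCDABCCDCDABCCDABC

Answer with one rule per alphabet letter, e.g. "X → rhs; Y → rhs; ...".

A->C, B->DC, C->CD, D->ABC

  step 0 ⇒ step 1: ADA ⇒ C·ABC·C
    A ↦ C
    D ↦ ABC
    B ↦ DC  (constrained at step 1)
    C ↦ CD  (constrained at step 1)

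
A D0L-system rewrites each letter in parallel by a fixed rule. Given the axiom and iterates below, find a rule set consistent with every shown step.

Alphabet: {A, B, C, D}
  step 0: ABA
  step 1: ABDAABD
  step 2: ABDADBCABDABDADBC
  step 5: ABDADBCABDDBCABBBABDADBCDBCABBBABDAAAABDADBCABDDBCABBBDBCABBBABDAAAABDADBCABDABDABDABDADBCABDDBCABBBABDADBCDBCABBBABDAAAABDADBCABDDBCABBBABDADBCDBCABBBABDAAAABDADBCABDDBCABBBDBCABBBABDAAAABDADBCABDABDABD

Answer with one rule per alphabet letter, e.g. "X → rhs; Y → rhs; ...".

A->ABD, B->A, C->BBB, D->DBC

  step 1 ⇒ step 2: ABDAABD ⇒ ABD·A·DBC·ABD·ABD·A·DBC
    A ↦ ABD
    B ↦ A
    D ↦ DBC
    C ↦ BBB  (constrained at step 2)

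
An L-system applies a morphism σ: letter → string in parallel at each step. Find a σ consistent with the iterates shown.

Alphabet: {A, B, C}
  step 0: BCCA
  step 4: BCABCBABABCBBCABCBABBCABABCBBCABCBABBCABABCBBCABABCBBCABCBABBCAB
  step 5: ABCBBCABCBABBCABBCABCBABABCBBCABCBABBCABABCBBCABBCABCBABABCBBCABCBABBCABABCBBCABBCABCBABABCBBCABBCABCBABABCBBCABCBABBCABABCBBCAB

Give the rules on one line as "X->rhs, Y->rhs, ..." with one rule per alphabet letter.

A->BC, B->AB, C->CB

  step 4 ⇒ step 5: BCABCBABABCBBCABCBABBCABABCBBCABCBABBCABABCBBCABABCBBCABCBABBCAB ⇒ AB·CB·BC·AB·CB·AB·BC·AB·BC·AB·CB·AB·AB·CB·BC·AB·CB·AB·BC·AB·AB·CB·BC·AB·BC·AB·CB·AB·AB·CB·BC·AB·CB·AB·BC·AB·AB·CB·BC·AB·BC·AB·CB·AB·AB·CB·BC·AB·BC·AB·CB·AB·AB·CB·BC·AB·CB·AB·BC·AB·AB·CB·BC·AB
    A ↦ BC
    B ↦ AB
    C ↦ CB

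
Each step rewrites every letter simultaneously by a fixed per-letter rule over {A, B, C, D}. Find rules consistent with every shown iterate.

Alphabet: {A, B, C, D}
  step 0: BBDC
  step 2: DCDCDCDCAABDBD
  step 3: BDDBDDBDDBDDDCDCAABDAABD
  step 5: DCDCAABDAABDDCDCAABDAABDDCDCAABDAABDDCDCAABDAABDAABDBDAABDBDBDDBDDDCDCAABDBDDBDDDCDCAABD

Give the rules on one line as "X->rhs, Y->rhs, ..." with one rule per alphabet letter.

A->DC, B->AA, C->D, D->BD

  step 2 ⇒ step 3: DCDCDCDCAABDBD ⇒ BD·D·BD·D·BD·D·BD·D·DC·DC·AA·BD·AA·BD
    A ↦ DC
    B ↦ AA
    C ↦ D
    D ↦ BD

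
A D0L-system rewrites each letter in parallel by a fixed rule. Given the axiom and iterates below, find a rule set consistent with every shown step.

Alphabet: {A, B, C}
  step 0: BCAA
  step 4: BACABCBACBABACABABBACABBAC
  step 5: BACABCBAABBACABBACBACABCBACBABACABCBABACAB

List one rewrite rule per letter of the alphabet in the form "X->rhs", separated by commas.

  step 4 ⇒ step 5: BACABCBACBABACABABBACABBAC ⇒ BA·C·AB·C·BA·AB·BA·C·AB·BA·C·BA·C·AB·C·BA·C·BA·BA·C·AB·C·BA·BA·C·AB
    A ↦ C
    B ↦ BA
    C ↦ AB

A->C, B->BA, C->AB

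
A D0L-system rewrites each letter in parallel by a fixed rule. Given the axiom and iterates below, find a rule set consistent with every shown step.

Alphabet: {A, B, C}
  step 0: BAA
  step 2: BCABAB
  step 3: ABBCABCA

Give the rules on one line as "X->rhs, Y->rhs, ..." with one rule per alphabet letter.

A->BC, B->A, C->B

  step 2 ⇒ step 3: BCABAB ⇒ A·B·BC·A·BC·A
    A ↦ BC
    B ↦ A
    C ↦ B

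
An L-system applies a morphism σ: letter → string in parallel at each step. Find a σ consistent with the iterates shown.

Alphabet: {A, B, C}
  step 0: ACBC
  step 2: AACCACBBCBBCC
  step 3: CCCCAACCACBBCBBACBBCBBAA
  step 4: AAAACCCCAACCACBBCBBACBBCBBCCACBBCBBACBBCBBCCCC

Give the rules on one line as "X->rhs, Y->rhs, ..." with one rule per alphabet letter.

A->CC, B->CBB, C->A

  step 3 ⇒ step 4: CCCCAACCACBBCBBACBBCBBAA ⇒ A·A·A·A·CC·CC·A·A·CC·A·CBB·CBB·A·CBB·CBB·CC·A·CBB·CBB·A·CBB·CBB·CC·CC
    A ↦ CC
    B ↦ CBB
    C ↦ A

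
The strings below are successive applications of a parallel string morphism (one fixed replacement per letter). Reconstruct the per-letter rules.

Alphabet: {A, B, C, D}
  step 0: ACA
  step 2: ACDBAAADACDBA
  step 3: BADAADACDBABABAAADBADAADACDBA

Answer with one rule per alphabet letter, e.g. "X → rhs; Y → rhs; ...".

  step 2 ⇒ step 3: ACDBAAADACDBA ⇒ BA·D·AAD·ACD·BA·BA·BA·AAD·BA·D·AAD·ACD·BA
    A ↦ BA
    B ↦ ACD
    C ↦ D
    D ↦ AAD

A->BA, B->ACD, C->D, D->AAD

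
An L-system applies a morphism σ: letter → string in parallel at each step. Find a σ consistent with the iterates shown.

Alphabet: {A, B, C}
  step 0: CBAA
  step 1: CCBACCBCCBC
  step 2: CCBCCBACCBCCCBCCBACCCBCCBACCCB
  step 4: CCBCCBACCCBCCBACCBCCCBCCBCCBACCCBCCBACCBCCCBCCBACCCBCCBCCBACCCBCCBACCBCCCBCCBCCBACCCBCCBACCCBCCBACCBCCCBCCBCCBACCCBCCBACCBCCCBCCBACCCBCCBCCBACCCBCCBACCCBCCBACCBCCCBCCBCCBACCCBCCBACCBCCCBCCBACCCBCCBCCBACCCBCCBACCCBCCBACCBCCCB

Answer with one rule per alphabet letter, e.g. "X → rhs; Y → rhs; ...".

  step 1 ⇒ step 2: CCBACCBCCBC ⇒ CCB·CCB·AC·CBC·CCB·CCB·AC·CCB·CCB·AC·CCB
    A ↦ CBC
    B ↦ AC
    C ↦ CCB

A->CBC, B->AC, C->CCB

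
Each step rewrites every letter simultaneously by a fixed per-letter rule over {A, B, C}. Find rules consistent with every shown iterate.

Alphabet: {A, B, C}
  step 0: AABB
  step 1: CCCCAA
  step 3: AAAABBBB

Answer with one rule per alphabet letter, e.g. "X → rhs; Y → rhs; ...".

  step 0 ⇒ step 1: AABB ⇒ CC·CC·A·A
    A ↦ CC
    B ↦ A
    C ↦ B  (constrained at step 1)

A->CC, B->A, C->B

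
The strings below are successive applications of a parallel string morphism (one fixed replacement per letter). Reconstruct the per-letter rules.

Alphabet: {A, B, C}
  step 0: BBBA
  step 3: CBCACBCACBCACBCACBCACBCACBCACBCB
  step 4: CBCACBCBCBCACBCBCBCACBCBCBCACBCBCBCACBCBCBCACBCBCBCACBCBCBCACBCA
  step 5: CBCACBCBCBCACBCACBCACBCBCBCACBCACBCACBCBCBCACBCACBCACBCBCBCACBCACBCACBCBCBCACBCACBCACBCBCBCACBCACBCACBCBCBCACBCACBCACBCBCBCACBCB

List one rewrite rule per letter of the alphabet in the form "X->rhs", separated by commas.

  step 4 ⇒ step 5: CBCACBCBCBCACBCBCBCACBCBCBCACBCBCBCACBCBCBCACBCBCBCACBCBCBCACBCA ⇒ CB·CA·CB·CB·CB·CA·CB·CA·CB·CA·CB·CB·CB·CA·CB·CA·CB·CA·CB·CB·CB·CA·CB·CA·CB·CA·CB·CB·CB·CA·CB·CA·CB·CA·CB·CB·CB·CA·CB·CA·CB·CA·CB·CB·CB·CA·CB·CA·CB·CA·CB·CB·CB·CA·CB·CA·CB·CA·CB·CB·CB·CA·CB·CB
    A ↦ CB
    B ↦ CA
    C ↦ CB

A->CB, B->CA, C->CB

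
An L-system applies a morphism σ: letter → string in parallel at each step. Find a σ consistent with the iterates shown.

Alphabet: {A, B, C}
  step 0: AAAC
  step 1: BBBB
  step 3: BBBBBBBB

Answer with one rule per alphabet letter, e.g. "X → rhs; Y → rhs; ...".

A->B, B->AC, C->B

  step 0 ⇒ step 1: AAAC ⇒ B·B·B·B
    A ↦ B
    C ↦ B
    B ↦ AC  (constrained at step 1)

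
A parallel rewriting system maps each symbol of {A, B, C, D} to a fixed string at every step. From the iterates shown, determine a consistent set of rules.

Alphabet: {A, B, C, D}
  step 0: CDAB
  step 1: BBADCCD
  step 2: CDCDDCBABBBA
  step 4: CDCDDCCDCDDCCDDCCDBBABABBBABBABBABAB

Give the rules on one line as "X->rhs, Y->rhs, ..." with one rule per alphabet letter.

  step 1 ⇒ step 2: BBADCCD ⇒ CD·CD·DC·BA·B·B·BA
    A ↦ DC
    B ↦ CD
    C ↦ B
    D ↦ BA

A->DC, B->CD, C->B, D->BA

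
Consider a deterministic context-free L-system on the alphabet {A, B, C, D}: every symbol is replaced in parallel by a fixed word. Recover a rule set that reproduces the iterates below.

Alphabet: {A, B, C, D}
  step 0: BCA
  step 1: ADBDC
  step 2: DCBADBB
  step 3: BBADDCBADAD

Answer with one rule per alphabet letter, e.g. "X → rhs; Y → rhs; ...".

A->DC, B->AD, C->B, D->B

  step 2 ⇒ step 3: DCBADBB ⇒ B·B·AD·DC·B·AD·AD
    A ↦ DC
    B ↦ AD
    C ↦ B
    D ↦ B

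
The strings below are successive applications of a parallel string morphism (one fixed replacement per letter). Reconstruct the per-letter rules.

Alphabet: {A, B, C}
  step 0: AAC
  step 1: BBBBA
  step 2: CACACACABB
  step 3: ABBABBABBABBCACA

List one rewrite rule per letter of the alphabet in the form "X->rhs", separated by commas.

  step 2 ⇒ step 3: CACACACABB ⇒ A·BB·A·BB·A·BB·A·BB·CA·CA
    A ↦ BB
    B ↦ CA
    C ↦ A

A->BB, B->CA, C->A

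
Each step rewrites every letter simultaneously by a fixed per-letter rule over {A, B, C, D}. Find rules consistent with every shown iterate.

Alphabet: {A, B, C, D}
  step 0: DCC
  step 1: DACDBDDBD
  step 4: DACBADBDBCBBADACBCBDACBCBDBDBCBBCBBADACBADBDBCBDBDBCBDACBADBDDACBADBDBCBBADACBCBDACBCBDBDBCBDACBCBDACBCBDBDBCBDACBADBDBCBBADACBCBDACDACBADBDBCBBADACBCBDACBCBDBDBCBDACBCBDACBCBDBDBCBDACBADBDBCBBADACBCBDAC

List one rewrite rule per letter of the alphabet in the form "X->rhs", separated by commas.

  step 0 ⇒ step 1: DCC ⇒ DAC·DBD·DBD
    C ↦ DBD
    D ↦ DAC
    A ↦ BA  (constrained at step 1)
    B ↦ BCB  (constrained at step 1)

A->BA, B->BCB, C->DBD, D->DAC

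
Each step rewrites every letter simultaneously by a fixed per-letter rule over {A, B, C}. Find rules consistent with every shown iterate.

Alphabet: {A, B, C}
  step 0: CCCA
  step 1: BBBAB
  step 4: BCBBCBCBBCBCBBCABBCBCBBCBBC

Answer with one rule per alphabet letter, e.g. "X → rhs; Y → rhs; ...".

A->AB, B->BC, C->B

  step 0 ⇒ step 1: CCCA ⇒ B·B·B·AB
    A ↦ AB
    C ↦ B
    B ↦ BC  (constrained at step 1)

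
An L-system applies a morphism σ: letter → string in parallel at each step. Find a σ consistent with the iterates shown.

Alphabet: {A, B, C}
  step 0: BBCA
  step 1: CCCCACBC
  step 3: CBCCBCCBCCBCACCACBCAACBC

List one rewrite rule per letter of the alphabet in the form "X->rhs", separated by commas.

  step 0 ⇒ step 1: BBCA ⇒ CC·CC·A·CBC
    A ↦ CBC
    B ↦ CC
    C ↦ A

A->CBC, B->CC, C->A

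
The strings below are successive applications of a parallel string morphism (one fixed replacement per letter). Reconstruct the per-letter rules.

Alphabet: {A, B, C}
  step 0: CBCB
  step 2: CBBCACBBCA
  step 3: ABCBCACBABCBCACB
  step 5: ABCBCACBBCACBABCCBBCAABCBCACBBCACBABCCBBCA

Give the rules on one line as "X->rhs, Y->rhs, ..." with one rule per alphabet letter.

  step 2 ⇒ step 3: CBBCACBBCA ⇒ A·BC·BC·A·CB·A·BC·BC·A·CB
    A ↦ CB
    B ↦ BC
    C ↦ A

A->CB, B->BC, C->A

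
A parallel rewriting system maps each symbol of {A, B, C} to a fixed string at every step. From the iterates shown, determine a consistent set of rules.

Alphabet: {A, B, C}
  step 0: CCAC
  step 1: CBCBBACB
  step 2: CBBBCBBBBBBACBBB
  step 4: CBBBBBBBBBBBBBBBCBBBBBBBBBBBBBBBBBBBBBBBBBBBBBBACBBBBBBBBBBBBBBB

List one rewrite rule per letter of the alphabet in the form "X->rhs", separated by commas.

A->BA, B->BB, C->CB

  step 1 ⇒ step 2: CBCBBACB ⇒ CB·BB·CB·BB·BB·BA·CB·BB
    A ↦ BA
    B ↦ BB
    C ↦ CB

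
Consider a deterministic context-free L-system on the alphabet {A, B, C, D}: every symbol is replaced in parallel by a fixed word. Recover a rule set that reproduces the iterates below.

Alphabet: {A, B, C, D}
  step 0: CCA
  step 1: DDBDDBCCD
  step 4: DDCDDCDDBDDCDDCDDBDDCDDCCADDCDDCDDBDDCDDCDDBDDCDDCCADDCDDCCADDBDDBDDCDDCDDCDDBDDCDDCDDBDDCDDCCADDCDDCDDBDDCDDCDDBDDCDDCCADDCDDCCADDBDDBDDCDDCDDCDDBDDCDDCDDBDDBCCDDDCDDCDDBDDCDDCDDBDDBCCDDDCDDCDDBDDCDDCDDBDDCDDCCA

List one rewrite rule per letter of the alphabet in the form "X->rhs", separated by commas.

  step 0 ⇒ step 1: CCA ⇒ DDB·DDB·CCD
    A ↦ CCD
    C ↦ DDB
    B ↦ CA  (constrained at step 1)
    D ↦ DDC  (constrained at step 1)

A->CCD, B->CA, C->DDB, D->DDC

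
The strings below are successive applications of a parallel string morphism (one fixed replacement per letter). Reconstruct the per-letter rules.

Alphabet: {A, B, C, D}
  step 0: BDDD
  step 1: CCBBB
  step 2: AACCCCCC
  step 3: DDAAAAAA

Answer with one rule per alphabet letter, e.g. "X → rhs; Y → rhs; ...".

  step 2 ⇒ step 3: AACCCCCC ⇒ D·D·A·A·A·A·A·A
    A ↦ D
    C ↦ A
  step 0 ⇒ step 1: BDDD ⇒ CC·B·B·B
    B ↦ CC
  step 0 ⇒ step 1: BDDD ⇒ CC·B·B·B
    D ↦ B

A->D, B->CC, C->A, D->B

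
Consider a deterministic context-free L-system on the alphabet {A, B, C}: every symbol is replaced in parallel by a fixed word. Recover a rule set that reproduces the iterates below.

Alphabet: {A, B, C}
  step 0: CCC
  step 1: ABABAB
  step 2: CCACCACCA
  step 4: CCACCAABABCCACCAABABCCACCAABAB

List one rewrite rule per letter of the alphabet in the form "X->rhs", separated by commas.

  step 1 ⇒ step 2: ABABAB ⇒ CC·A·CC·A·CC·A
    A ↦ CC
    B ↦ A
  step 0 ⇒ step 1: CCC ⇒ AB·AB·AB
    C ↦ AB

A->CC, B->A, C->AB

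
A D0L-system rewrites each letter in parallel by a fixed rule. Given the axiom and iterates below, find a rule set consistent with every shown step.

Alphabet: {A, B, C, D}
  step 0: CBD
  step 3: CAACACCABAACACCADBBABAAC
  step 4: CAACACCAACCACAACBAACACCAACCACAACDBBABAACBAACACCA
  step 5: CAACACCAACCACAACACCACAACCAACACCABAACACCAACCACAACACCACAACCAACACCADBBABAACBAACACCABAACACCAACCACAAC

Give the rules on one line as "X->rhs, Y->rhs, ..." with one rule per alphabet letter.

A->AC, B->BA, C->CA, D->DB

  step 4 ⇒ step 5: CAACACCAACCACAACBAACACCAACCACAACDBBABAACBAACACCA ⇒ CA·AC·AC·CA·AC·CA·CA·AC·AC·CA·CA·AC·CA·AC·AC·CA·BA·AC·AC·CA·AC·CA·CA·AC·AC·CA·CA·AC·CA·AC·AC·CA·DB·BA·BA·AC·BA·AC·AC·CA·BA·AC·AC·CA·AC·CA·CA·AC
    A ↦ AC
    B ↦ BA
    C ↦ CA
    D ↦ DB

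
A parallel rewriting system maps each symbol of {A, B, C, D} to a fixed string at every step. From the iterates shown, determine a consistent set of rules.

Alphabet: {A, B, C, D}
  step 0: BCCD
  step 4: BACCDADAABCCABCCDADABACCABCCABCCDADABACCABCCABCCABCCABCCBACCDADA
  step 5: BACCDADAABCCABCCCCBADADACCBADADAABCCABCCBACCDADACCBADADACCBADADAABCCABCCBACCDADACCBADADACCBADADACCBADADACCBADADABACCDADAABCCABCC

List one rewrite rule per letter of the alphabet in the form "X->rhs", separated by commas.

A->CC, B->BA, C->DA, D->AB

  step 4 ⇒ step 5: BACCDADAABCCABCCDADABACCABCCABCCDADABACCABCCABCCABCCABCCBACCDADA ⇒ BA·CC·DA·DA·AB·CC·AB·CC·CC·BA·DA·DA·CC·BA·DA·DA·AB·CC·AB·CC·BA·CC·DA·DA·CC·BA·DA·DA·CC·BA·DA·DA·AB·CC·AB·CC·BA·CC·DA·DA·CC·BA·DA·DA·CC·BA·DA·DA·CC·BA·DA·DA·CC·BA·DA·DA·BA·CC·DA·DA·AB·CC·AB·CC
    A ↦ CC
    B ↦ BA
    C ↦ DA
    D ↦ AB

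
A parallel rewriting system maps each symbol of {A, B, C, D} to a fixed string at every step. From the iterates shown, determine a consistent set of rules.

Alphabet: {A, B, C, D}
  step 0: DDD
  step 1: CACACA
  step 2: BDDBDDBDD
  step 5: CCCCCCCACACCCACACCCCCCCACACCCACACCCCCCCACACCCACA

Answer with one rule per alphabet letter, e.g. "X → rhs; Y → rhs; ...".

  step 1 ⇒ step 2: CACACA ⇒ B·DD·B·DD·B·DD
    A ↦ DD
    C ↦ B
    B ↦ CC  (constrained at step 2)
  step 0 ⇒ step 1: DDD ⇒ CA·CA·CA
    D ↦ CA

A->DD, B->CC, C->B, D->CA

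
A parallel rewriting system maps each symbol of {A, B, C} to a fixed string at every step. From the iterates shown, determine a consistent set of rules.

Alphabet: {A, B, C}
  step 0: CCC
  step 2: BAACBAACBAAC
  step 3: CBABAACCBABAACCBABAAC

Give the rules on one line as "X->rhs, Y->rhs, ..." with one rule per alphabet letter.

A->BA, B->C, C->AC

  step 2 ⇒ step 3: BAACBAACBAAC ⇒ C·BA·BA·AC·C·BA·BA·AC·C·BA·BA·AC
    A ↦ BA
    B ↦ C
    C ↦ AC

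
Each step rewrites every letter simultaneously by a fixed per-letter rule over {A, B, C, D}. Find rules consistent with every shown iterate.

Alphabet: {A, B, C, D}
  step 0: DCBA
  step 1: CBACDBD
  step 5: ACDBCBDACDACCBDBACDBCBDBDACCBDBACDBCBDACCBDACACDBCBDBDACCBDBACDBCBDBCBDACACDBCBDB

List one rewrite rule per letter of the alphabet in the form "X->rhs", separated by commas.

A->D, B->DB, C->AC, D->CB

  step 0 ⇒ step 1: DCBA ⇒ CB·AC·DB·D
    A ↦ D
    B ↦ DB
    C ↦ AC
    D ↦ CB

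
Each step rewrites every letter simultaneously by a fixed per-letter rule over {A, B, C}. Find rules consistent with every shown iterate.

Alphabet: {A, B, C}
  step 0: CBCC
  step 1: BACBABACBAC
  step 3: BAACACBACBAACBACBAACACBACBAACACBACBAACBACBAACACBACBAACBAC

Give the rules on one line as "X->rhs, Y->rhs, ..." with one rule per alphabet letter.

  step 0 ⇒ step 1: CBCC ⇒ BAC·BA·BAC·BAC
    B ↦ BA
    C ↦ BAC
    A ↦ AC  (constrained at step 1)

A->AC, B->BA, C->BAC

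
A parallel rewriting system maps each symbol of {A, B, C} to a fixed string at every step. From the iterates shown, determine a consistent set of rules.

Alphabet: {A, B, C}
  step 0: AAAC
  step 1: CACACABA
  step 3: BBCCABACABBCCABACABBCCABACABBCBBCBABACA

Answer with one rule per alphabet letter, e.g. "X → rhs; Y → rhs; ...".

A->CA, B->BBC, C->BA

  step 0 ⇒ step 1: AAAC ⇒ CA·CA·CA·BA
    A ↦ CA
    C ↦ BA
    B ↦ BBC  (constrained at step 1)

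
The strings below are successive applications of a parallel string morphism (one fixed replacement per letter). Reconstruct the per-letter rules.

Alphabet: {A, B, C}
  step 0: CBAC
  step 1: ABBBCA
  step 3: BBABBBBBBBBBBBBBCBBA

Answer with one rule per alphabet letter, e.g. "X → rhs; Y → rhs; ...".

  step 0 ⇒ step 1: CBAC ⇒ A·BB·BC·A
    A ↦ BC
    B ↦ BB
    C ↦ A

A->BC, B->BB, C->A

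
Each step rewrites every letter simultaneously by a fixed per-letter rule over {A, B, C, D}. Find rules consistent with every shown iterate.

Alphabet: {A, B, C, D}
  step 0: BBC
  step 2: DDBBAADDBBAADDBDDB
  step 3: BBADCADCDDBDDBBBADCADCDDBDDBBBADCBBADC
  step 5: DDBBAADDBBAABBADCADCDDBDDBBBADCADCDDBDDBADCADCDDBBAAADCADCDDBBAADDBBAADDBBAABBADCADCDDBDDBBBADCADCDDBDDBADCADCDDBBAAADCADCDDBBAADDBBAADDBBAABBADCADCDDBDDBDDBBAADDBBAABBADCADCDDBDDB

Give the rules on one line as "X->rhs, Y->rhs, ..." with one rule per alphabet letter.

  step 2 ⇒ step 3: DDBBAADDBBAADDBDDB ⇒ B·B·ADC·ADC·DDB·DDB·B·B·ADC·ADC·DDB·DDB·B·B·ADC·B·B·ADC
    A ↦ DDB
    B ↦ ADC
    D ↦ B
    C ↦ AA  (constrained at step 0)

A->DDB, B->ADC, C->AA, D->B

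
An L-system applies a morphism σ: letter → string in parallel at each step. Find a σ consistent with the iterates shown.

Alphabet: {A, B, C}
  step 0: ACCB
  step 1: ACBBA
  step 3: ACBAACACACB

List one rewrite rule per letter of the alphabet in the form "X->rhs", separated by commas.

  step 0 ⇒ step 1: ACCB ⇒ AC·B·B·A
    A ↦ AC
    B ↦ A
    C ↦ B

A->AC, B->A, C->B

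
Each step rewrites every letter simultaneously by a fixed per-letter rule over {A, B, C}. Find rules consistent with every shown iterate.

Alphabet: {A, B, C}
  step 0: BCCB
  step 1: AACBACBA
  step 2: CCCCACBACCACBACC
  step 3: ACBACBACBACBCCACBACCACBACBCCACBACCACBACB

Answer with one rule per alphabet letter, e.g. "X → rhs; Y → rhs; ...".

  step 2 ⇒ step 3: CCCCACBACCACBACC ⇒ ACB·ACB·ACB·ACB·CC·ACB·A·CC·ACB·ACB·CC·ACB·A·CC·ACB·ACB
    A ↦ CC
    B ↦ A
    C ↦ ACB

A->CC, B->A, C->ACB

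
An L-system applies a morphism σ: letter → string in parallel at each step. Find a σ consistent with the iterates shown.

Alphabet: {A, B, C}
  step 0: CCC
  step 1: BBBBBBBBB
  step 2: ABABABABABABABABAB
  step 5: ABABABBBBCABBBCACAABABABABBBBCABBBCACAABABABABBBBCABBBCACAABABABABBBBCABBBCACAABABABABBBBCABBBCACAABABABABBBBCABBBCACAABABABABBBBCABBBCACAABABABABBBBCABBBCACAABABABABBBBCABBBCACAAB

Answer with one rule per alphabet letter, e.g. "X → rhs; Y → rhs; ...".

  step 1 ⇒ step 2: BBBBBBBBB ⇒ AB·AB·AB·AB·AB·AB·AB·AB·AB
    B ↦ AB
    A ↦ CA  (constrained at step 2)
  step 0 ⇒ step 1: CCC ⇒ BBB·BBB·BBB
    C ↦ BBB

A->CA, B->AB, C->BBB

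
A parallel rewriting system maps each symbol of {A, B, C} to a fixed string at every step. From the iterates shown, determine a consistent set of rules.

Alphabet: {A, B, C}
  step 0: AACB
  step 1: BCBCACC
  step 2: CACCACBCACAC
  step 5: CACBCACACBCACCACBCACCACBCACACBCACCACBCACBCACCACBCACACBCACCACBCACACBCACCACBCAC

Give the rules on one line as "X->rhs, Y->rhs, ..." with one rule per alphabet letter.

  step 1 ⇒ step 2: BCBCACC ⇒ C·AC·C·AC·BC·AC·AC
    A ↦ BC
    B ↦ C
    C ↦ AC

A->BC, B->C, C->AC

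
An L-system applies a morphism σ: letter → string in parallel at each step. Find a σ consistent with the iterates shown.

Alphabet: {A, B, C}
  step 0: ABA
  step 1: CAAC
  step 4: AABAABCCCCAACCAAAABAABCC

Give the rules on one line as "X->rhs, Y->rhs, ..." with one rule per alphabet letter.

A->C, B->AA, C->AAB

  step 0 ⇒ step 1: ABA ⇒ C·AA·C
    A ↦ C
    B ↦ AA
    C ↦ AAB  (constrained at step 1)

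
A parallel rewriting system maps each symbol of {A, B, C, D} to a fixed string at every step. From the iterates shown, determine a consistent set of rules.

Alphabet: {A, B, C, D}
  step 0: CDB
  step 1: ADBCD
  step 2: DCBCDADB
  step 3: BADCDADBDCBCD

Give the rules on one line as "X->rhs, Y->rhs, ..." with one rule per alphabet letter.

  step 2 ⇒ step 3: DCBCDADB ⇒ B·AD·CD·AD·B·DC·B·CD
    A ↦ DC
    B ↦ CD
    C ↦ AD
    D ↦ B

A->DC, B->CD, C->AD, D->B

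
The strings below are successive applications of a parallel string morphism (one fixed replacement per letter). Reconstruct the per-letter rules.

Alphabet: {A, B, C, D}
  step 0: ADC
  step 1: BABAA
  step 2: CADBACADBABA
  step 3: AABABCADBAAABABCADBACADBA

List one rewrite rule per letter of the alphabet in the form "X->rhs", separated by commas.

  step 2 ⇒ step 3: CADBACADBABA ⇒ AA·BA·B·CAD·BA·AA·BA·B·CAD·BA·CAD·BA
    A ↦ BA
    B ↦ CAD
    C ↦ AA
    D ↦ B

A->BA, B->CAD, C->AA, D->B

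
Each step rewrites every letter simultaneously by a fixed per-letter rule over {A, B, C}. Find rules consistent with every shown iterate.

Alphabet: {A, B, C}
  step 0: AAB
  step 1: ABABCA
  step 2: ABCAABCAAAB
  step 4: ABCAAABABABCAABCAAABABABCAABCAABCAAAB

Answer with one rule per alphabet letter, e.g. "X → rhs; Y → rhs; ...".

A->AB, B->CA, C->A

  step 1 ⇒ step 2: ABABCA ⇒ AB·CA·AB·CA·A·AB
    A ↦ AB
    B ↦ CA
    C ↦ A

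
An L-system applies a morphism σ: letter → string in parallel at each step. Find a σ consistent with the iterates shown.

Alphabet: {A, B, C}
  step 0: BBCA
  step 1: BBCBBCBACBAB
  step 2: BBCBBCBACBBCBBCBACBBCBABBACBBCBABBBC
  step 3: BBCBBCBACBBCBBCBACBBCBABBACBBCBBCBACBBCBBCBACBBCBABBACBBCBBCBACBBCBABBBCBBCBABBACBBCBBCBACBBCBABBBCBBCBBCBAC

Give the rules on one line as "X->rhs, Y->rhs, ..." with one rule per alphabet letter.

  step 2 ⇒ step 3: BBCBBCBACBBCBBCBACBBCBABBACBBCBABBBC ⇒ BBC·BBC·BAC·BBC·BBC·BAC·BBC·BAB·BAC·BBC·BBC·BAC·BBC·BBC·BAC·BBC·BAB·BAC·BBC·BBC·BAC·BBC·BAB·BBC·BBC·BAB·BAC·BBC·BBC·BAC·BBC·BAB·BBC·BBC·BBC·BAC
    A ↦ BAB
    B ↦ BBC
    C ↦ BAC

A->BAB, B->BBC, C->BAC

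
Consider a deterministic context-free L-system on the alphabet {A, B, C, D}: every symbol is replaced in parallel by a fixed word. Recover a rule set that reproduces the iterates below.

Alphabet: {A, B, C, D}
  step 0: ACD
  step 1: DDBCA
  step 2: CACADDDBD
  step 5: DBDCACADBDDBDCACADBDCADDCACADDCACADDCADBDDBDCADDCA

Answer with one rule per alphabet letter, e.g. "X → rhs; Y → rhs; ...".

  step 1 ⇒ step 2: DDBCA ⇒ CA·CA·DD·DB·D
    A ↦ D
    B ↦ DD
    C ↦ DB
    D ↦ CA

A->D, B->DD, C->DB, D->CA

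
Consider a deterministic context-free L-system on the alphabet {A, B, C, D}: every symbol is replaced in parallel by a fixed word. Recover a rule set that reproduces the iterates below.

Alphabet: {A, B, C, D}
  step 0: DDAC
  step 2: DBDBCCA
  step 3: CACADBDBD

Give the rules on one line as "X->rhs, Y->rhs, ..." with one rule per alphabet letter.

A->D, B->A, C->DB, D->C

  step 2 ⇒ step 3: DBDBCCA ⇒ C·A·C·A·DB·DB·D
    A ↦ D
    B ↦ A
    C ↦ DB
    D ↦ C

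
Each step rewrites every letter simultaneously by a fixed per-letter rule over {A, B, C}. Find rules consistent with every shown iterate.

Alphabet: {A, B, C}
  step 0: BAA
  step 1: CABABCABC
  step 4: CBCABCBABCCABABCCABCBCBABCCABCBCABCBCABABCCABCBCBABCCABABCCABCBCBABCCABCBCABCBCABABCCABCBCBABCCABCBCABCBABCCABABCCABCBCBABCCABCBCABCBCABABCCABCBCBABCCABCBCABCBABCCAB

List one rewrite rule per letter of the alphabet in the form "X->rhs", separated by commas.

  step 0 ⇒ step 1: BAA ⇒ CAB·ABC·ABC
    A ↦ ABC
    B ↦ CAB
    C ↦ CB  (constrained at step 1)

A->ABC, B->CAB, C->CB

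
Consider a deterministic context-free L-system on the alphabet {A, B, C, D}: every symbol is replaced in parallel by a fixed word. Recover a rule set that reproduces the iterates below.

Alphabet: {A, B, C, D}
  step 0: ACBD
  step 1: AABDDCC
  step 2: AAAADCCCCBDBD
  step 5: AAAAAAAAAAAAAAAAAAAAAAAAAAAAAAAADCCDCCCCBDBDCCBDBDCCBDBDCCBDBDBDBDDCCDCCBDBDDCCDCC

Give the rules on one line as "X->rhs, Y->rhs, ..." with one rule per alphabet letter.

A->AA, B->D, C->BD, D->CC

  step 1 ⇒ step 2: AABDDCC ⇒ AA·AA·D·CC·CC·BD·BD
    A ↦ AA
    B ↦ D
    C ↦ BD
    D ↦ CC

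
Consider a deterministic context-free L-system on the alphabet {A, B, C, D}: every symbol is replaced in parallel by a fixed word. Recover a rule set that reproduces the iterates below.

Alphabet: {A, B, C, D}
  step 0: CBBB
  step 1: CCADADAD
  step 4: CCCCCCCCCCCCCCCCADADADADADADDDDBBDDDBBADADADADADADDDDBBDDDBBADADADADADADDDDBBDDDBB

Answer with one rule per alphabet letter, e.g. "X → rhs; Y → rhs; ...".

A->DDD, B->AD, C->CC, D->BB

  step 0 ⇒ step 1: CBBB ⇒ CC·AD·AD·AD
    B ↦ AD
    C ↦ CC
    A ↦ DDD  (constrained at step 1)
    D ↦ BB  (constrained at step 1)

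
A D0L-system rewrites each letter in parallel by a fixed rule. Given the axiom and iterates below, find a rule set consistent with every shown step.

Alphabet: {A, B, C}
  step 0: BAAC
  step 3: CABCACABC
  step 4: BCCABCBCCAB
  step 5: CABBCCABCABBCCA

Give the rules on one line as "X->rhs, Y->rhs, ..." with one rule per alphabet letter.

  step 4 ⇒ step 5: BCCABCBCCAB ⇒ CA·B·B·C·CA·B·CA·B·B·C·CA
    A ↦ C
    B ↦ CA
    C ↦ B

A->C, B->CA, C->B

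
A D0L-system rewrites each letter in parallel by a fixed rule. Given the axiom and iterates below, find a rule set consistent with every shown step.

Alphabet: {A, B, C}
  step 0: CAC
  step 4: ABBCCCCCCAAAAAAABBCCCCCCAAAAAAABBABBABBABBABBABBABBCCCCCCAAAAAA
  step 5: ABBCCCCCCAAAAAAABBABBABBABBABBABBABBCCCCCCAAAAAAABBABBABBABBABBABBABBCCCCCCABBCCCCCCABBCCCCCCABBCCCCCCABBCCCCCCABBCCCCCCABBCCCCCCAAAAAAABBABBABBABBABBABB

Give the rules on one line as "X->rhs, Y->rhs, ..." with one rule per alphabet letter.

  step 4 ⇒ step 5: ABBCCCCCCAAAAAAABBCCCCCCAAAAAAABBABBABBABBABBABBABBCCCCCCAAAAAA ⇒ ABB·CCC·CCC·A·A·A·A·A·A·ABB·ABB·ABB·ABB·ABB·ABB·ABB·CCC·CCC·A·A·A·A·A·A·ABB·ABB·ABB·ABB·ABB·ABB·ABB·CCC·CCC·ABB·CCC·CCC·ABB·CCC·CCC·ABB·CCC·CCC·ABB·CCC·CCC·ABB·CCC·CCC·ABB·CCC·CCC·A·A·A·A·A·A·ABB·ABB·ABB·ABB·ABB·ABB
    A ↦ ABB
    B ↦ CCC
    C ↦ A

A->ABB, B->CCC, C->A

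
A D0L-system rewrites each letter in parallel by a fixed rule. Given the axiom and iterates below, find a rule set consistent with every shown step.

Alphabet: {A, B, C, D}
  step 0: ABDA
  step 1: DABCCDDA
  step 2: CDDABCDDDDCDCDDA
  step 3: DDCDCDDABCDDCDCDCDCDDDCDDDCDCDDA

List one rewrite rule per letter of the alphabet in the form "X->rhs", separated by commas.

  step 2 ⇒ step 3: CDDABCDDDDCDCDDA ⇒ DD·CD·CD·DA·BC·DD·CD·CD·CD·CD·DD·CD·DD·CD·CD·DA
    A ↦ DA
    B ↦ BC
    C ↦ DD
    D ↦ CD

A->DA, B->BC, C->DD, D->CD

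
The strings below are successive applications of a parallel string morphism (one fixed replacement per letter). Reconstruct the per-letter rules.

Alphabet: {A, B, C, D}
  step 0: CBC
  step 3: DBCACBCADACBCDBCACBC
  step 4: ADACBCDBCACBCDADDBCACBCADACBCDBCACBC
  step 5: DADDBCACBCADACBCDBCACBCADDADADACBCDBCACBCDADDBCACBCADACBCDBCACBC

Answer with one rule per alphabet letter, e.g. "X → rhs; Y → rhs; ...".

A->D, B->AC, C->BC, D->AD

  step 4 ⇒ step 5: ADACBCDBCACBCDADDBCACBCADACBCDBCACBC ⇒ D·AD·D·BC·AC·BC·AD·AC·BC·D·BC·AC·BC·AD·D·AD·AD·AC·BC·D·BC·AC·BC·D·AD·D·BC·AC·BC·AD·AC·BC·D·BC·AC·BC
    A ↦ D
    B ↦ AC
    C ↦ BC
    D ↦ AD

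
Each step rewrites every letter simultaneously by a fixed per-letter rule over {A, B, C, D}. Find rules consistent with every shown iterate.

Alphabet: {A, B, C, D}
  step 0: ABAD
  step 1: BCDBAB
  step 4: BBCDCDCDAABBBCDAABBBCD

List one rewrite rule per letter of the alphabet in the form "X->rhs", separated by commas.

A->B, B->CD, C->A, D->AB

  step 0 ⇒ step 1: ABAD ⇒ B·CD·B·AB
    A ↦ B
    B ↦ CD
    D ↦ AB
    C ↦ A  (constrained at step 1)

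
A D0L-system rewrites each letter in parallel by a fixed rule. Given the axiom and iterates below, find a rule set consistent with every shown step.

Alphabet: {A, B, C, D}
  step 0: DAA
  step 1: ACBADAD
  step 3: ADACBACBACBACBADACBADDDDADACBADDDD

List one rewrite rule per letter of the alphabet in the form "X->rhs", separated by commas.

A->AD, B->DD, C->D, D->ACB

  step 0 ⇒ step 1: DAA ⇒ ACB·AD·AD
    A ↦ AD
    D ↦ ACB
    B ↦ DD  (constrained at step 1)
    C ↦ D  (constrained at step 1)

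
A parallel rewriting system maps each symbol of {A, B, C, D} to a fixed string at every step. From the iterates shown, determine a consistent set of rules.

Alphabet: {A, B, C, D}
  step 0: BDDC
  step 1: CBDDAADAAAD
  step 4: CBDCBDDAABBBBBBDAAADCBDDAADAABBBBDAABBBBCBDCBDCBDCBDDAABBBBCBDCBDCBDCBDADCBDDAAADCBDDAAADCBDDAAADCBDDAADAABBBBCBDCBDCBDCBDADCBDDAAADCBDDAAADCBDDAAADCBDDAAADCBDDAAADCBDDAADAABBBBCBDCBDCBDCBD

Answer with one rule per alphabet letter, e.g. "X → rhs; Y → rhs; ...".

A->BB, B->CBD, C->AD, D->DAA

  step 0 ⇒ step 1: BDDC ⇒ CBD·DAA·DAA·AD
    B ↦ CBD
    C ↦ AD
    D ↦ DAA
    A ↦ BB  (constrained at step 1)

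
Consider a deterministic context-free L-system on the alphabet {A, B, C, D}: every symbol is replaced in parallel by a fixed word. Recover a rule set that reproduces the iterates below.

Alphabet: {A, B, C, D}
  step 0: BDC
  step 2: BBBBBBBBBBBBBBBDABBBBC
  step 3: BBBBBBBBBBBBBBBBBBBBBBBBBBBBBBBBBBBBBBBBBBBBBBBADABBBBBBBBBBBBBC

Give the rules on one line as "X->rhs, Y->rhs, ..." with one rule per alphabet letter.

A->DA, B->BBB, C->BC, D->BBA

  step 2 ⇒ step 3: BBBBBBBBBBBBBBBDABBBBC ⇒ BBB·BBB·BBB·BBB·BBB·BBB·BBB·BBB·BBB·BBB·BBB·BBB·BBB·BBB·BBB·BBA·DA·BBB·BBB·BBB·BBB·BC
    A ↦ DA
    B ↦ BBB
    C ↦ BC
    D ↦ BBA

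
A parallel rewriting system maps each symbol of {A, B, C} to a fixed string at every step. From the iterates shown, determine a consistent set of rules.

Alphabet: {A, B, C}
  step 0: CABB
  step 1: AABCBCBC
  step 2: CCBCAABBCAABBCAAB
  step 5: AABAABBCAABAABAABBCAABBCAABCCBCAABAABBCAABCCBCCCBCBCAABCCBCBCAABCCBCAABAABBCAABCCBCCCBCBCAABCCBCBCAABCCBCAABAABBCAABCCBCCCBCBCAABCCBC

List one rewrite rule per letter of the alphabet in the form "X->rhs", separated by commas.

A->C, B->BC, C->AAB

  step 1 ⇒ step 2: AABCBCBC ⇒ C·C·BC·AAB·BC·AAB·BC·AAB
    A ↦ C
    B ↦ BC
    C ↦ AAB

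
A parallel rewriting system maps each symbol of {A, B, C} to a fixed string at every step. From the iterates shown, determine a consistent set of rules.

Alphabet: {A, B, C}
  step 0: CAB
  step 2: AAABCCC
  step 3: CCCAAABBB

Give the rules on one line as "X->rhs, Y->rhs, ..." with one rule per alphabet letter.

A->C, B->AAA, C->B

  step 2 ⇒ step 3: AAABCCC ⇒ C·C·C·AAA·B·B·B
    A ↦ C
    B ↦ AAA
    C ↦ B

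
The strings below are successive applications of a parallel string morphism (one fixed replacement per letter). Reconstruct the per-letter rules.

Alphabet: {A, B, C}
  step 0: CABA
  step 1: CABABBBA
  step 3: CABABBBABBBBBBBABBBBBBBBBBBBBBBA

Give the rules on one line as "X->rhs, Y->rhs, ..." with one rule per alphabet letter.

  step 0 ⇒ step 1: CABA ⇒ CA·BA·BB·BA
    A ↦ BA
    B ↦ BB
    C ↦ CA

A->BA, B->BB, C->CA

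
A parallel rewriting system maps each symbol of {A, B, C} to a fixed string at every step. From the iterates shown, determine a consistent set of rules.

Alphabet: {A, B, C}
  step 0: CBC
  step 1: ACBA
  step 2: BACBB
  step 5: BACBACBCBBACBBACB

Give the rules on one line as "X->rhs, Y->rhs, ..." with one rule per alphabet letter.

  step 1 ⇒ step 2: ACBA ⇒ B·A·CB·B
    A ↦ B
    B ↦ CB
    C ↦ A

A->B, B->CB, C->A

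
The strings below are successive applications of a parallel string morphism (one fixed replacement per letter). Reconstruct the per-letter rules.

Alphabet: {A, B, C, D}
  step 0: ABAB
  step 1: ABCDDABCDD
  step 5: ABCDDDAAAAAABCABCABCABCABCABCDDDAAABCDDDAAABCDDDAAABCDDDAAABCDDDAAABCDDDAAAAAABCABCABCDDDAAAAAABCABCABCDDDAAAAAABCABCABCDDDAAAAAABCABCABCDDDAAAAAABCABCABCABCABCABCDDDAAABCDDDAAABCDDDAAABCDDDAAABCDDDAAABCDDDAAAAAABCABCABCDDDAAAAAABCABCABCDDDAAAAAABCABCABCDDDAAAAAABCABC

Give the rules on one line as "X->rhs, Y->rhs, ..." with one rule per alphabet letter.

  step 0 ⇒ step 1: ABAB ⇒ ABC·DD·ABC·DD
    A ↦ ABC
    B ↦ DD
    C ↦ DAA  (constrained at step 1)
    D ↦ A  (constrained at step 1)

A->ABC, B->DD, C->DAA, D->A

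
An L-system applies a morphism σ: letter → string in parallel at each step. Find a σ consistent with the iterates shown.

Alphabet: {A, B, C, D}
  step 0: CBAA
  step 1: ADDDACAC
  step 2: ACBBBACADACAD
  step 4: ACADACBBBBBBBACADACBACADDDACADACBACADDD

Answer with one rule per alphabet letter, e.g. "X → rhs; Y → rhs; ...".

A->AC, B->DD, C->AD, D->B

  step 1 ⇒ step 2: ADDDACAC ⇒ AC·B·B·B·AC·AD·AC·AD
    A ↦ AC
    C ↦ AD
    D ↦ B
  step 0 ⇒ step 1: CBAA ⇒ AD·DD·AC·AC
    B ↦ DD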